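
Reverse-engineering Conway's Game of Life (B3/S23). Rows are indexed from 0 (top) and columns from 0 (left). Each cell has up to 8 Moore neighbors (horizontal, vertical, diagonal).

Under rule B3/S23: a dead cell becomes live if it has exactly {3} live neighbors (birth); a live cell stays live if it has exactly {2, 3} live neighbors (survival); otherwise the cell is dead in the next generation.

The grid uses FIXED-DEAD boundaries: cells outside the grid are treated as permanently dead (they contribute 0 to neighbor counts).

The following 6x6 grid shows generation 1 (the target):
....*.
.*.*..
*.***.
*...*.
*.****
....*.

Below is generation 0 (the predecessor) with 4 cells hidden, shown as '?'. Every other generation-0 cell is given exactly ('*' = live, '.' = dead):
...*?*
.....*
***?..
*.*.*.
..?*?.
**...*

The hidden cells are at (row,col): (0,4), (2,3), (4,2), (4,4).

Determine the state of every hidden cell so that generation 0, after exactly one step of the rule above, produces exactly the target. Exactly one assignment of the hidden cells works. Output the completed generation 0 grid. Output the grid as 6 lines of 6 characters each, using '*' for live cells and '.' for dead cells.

Hidden generation-0 cells (in order): (0,4), (2,3), (4,2), (4,4).
A hidden cell only influences target cells in its own 3x3 neighborhood. Try each of the 2^4 = 16 assignments, step the completed generation 0 forward once under B3/S23, and compare with the target:
  (0,4)=. (2,3)=. (4,2)=. (4,4)=. -> step gives (1,2)='*' but target has '.' -> reject
  (0,4)=. (2,3)=. (4,2)=. (4,4)=* -> step gives (1,2)='*' but target has '.' -> reject
  (0,4)=. (2,3)=. (4,2)=* (4,4)=. -> step gives (1,2)='*' but target has '.' -> reject
  (0,4)=. (2,3)=. (4,2)=* (4,4)=* -> step gives (1,2)='*' but target has '.' -> reject
  (0,4)=. (2,3)=* (4,2)=. (4,4)=. -> step gives (4,5)='.' but target has '*' -> reject
  (0,4)=. (2,3)=* (4,2)=. (4,4)=* -> step reproduces the target at every cell -> ACCEPT
  (0,4)=. (2,3)=* (4,2)=* (4,4)=. -> step gives (4,5)='.' but target has '*' -> reject
  (0,4)=. (2,3)=* (4,2)=* (4,4)=* -> step gives (4,3)='.' but target has '*' -> reject
  (0,4)=* (2,3)=. (4,2)=. (4,4)=. -> step gives (0,5)='*' but target has '.' -> reject
  (0,4)=* (2,3)=. (4,2)=. (4,4)=* -> step gives (0,5)='*' but target has '.' -> reject
  (0,4)=* (2,3)=. (4,2)=* (4,4)=. -> step gives (0,5)='*' but target has '.' -> reject
  (0,4)=* (2,3)=. (4,2)=* (4,4)=* -> step gives (0,5)='*' but target has '.' -> reject
  (0,4)=* (2,3)=* (4,2)=. (4,4)=. -> step gives (0,5)='*' but target has '.' -> reject
  (0,4)=* (2,3)=* (4,2)=. (4,4)=* -> step gives (0,5)='*' but target has '.' -> reject
  (0,4)=* (2,3)=* (4,2)=* (4,4)=. -> step gives (0,5)='*' but target has '.' -> reject
  (0,4)=* (2,3)=* (4,2)=* (4,4)=* -> step gives (0,5)='*' but target has '.' -> reject
Unique solution: (0,4)=dead, (2,3)=live, (4,2)=dead, (4,4)=live.
Check: live-neighbor counts of every cell in the completed generation 0:
001031
234341
243332
254632
343333
112231
Applying B3/S23 to generation 0 with these counts gives:
....*.
.*.*..
*.***.
*...*.
*.****
....*.
which matches the target exactly.

Answer: ...*.*
.....*
****..
*.*.*.
...**.
**...*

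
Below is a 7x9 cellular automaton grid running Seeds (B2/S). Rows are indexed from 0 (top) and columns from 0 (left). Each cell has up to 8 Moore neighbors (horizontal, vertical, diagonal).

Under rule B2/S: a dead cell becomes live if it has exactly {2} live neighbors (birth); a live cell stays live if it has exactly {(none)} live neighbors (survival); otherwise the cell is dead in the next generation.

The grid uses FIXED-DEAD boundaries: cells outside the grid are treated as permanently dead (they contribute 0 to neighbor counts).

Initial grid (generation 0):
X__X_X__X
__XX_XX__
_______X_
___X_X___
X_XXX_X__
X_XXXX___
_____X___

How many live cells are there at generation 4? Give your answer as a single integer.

Answer: 16

Derivation:
Simulating step by step:
Generation 0 (given above): 22 live cells
Generation 1: 9 live cells
_X_____X_
_X______X
_________
_X_____X_
_________
_________
_XX___X__
Generation 2: 13 live cells
X_X_____X
X_X____X_
XXX____XX
_________
_________
_XX______
_________
Generation 3: 13 live cells
___X___X_
______X__
___X__X__
X_X____XX
_XX______
_________
_XX______
Generation 4: 16 live cells
______X__
__XXXX___
_XX__X__X
______X__
X__X___XX
X__X_____
_________
Population at generation 4: 16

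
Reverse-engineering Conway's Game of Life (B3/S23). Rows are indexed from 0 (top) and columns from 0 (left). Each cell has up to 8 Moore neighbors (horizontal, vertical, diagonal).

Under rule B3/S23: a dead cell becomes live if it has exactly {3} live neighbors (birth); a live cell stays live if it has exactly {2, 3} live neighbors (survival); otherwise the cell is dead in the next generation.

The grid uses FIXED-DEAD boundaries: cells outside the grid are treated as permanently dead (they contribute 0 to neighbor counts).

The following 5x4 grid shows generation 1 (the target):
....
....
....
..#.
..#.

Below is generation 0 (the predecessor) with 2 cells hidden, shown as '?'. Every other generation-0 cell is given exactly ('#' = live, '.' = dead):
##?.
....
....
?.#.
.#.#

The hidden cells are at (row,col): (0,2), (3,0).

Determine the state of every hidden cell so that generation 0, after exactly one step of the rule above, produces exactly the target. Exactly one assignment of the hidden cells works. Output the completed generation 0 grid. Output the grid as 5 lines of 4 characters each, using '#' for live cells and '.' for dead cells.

Answer: ##..
....
....
..#.
.#.#

Derivation:
Hidden generation-0 cells (in order): (0,2), (3,0).
A hidden cell only influences target cells in its own 3x3 neighborhood. Try each of the 2^2 = 4 assignments, step the completed generation 0 forward once under B3/S23, and compare with the target:
  (0,2)=. (3,0)=. -> step reproduces the target at every cell -> ACCEPT
  (0,2)=. (3,0)=# -> step gives (3,1)='#' but target has '.' -> reject
  (0,2)=# (3,0)=. -> step gives (0,1)='#' but target has '.' -> reject
  (0,2)=# (3,0)=# -> step gives (0,1)='#' but target has '.' -> reject
Unique solution: (0,2)=dead, (3,0)=dead.
Check: live-neighbor counts of every cell in the completed generation 0:
1110
2210
0111
1222
1131
Applying B3/S23 to generation 0 with these counts gives:
....
....
....
..#.
..#.
which matches the target exactly.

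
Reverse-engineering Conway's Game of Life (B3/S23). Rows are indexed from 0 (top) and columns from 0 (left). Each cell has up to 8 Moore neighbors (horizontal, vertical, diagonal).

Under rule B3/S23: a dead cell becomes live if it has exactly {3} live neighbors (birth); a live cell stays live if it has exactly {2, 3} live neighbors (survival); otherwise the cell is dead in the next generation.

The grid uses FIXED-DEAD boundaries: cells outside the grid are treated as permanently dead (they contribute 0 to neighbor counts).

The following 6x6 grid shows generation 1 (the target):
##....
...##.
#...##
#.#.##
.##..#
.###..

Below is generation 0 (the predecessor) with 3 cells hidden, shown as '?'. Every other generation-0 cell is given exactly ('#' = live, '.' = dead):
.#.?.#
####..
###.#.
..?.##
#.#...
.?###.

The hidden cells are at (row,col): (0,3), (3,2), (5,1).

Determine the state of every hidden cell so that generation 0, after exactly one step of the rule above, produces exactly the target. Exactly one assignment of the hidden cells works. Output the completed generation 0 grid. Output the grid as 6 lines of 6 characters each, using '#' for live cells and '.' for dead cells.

Hidden generation-0 cells (in order): (0,3), (3,2), (5,1).
A hidden cell only influences target cells in its own 3x3 neighborhood. Try each of the 2^3 = 8 assignments, step the completed generation 0 forward once under B3/S23, and compare with the target:
  (0,3)=. (3,2)=. (5,1)=. -> step reproduces the target at every cell -> ACCEPT
  (0,3)=. (3,2)=. (5,1)=# -> step gives (4,1)='.' but target has '#' -> reject
  (0,3)=. (3,2)=# (5,1)=. -> step gives (4,1)='.' but target has '#' -> reject
  (0,3)=. (3,2)=# (5,1)=# -> step gives (4,1)='.' but target has '#' -> reject
  (0,3)=# (3,2)=. (5,1)=. -> step gives (0,3)='#' but target has '.' -> reject
  (0,3)=# (3,2)=. (5,1)=# -> step gives (0,3)='#' but target has '.' -> reject
  (0,3)=# (3,2)=# (5,1)=. -> step gives (0,3)='#' but target has '.' -> reject
  (0,3)=# (3,2)=# (5,1)=# -> step gives (0,3)='#' but target has '.' -> reject
Unique solution: (0,3)=dead, (3,2)=dead, (5,1)=dead.
Check: live-neighbor counts of every cell in the completed generation 0:
334220
465332
354533
353422
032543
132311
Applying B3/S23 to generation 0 with these counts gives:
##....
...##.
#...##
#.#.##
.##..#
.###..
which matches the target exactly.

Answer: .#...#
####..
###.#.
....##
#.#...
..###.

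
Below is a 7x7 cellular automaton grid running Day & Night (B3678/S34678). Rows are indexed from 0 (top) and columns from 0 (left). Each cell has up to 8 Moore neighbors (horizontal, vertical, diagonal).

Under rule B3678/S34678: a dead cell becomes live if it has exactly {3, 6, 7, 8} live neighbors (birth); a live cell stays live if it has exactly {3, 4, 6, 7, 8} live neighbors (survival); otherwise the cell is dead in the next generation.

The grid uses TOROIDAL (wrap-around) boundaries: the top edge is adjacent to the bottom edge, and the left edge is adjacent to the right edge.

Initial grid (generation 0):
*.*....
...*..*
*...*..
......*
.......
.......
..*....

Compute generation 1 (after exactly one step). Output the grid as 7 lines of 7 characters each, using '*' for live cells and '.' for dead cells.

Simulating step by step:
Generation 0 (given above): 8 live cells
Generation 1: 7 live cells
(generation 1 grid is the final answer)

Answer: .*.*...
**.....
.....**
.......
.......
.......
.*.....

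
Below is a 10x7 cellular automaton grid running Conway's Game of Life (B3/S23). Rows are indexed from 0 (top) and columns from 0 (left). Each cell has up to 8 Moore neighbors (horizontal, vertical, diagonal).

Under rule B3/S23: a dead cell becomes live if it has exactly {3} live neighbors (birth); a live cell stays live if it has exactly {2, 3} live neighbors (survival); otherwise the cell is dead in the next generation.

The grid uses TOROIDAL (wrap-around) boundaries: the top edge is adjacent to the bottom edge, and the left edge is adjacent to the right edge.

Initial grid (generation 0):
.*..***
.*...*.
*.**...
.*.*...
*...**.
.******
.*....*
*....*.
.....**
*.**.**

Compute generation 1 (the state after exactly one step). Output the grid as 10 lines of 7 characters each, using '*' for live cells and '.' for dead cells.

Answer: .*.*...
.*.*.*.
*..**..
**.*..*
*......
.***...
.*.*...
*....*.
.*.....
.***...

Derivation:
Simulating step by step:
Generation 0 (given above): 31 live cells
Generation 1: 24 live cells
(generation 1 grid is the final answer)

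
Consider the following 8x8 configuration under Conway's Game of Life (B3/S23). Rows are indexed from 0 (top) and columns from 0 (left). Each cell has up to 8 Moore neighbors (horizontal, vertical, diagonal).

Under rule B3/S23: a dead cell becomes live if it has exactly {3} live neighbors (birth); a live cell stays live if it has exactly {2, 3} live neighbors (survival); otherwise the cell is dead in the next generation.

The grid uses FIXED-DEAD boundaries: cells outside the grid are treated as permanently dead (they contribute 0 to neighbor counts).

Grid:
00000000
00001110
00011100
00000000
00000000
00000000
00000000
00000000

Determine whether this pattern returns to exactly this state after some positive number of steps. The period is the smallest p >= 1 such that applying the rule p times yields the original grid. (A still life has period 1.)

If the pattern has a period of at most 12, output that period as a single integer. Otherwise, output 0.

Simulating and comparing each generation to the original:
Gen 0 (original, given above): 6 live cells
Gen 1: 6 live cells, differs from original
Gen 2: 6 live cells, MATCHES original -> period = 2

Answer: 2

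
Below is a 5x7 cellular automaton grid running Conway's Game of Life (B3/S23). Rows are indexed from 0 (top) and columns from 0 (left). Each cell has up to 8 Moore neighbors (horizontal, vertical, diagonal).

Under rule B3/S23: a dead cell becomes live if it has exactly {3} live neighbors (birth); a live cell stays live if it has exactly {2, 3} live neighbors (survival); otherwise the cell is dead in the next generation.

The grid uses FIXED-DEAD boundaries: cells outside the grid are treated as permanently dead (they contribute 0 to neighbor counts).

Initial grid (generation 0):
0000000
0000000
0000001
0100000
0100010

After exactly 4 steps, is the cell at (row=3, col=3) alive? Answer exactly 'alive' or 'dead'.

Answer: dead

Derivation:
Simulating step by step:
Generation 0 (given above): 4 live cells
Generation 1: 0 live cells
0000000
0000000
0000000
0000000
0000000
Generation 2: 0 live cells
0000000
0000000
0000000
0000000
0000000
Generation 3: 0 live cells
0000000
0000000
0000000
0000000
0000000
Generation 4: 0 live cells
0000000
0000000
0000000
0000000
0000000

Cell (3,3) at generation 4: 0 -> dead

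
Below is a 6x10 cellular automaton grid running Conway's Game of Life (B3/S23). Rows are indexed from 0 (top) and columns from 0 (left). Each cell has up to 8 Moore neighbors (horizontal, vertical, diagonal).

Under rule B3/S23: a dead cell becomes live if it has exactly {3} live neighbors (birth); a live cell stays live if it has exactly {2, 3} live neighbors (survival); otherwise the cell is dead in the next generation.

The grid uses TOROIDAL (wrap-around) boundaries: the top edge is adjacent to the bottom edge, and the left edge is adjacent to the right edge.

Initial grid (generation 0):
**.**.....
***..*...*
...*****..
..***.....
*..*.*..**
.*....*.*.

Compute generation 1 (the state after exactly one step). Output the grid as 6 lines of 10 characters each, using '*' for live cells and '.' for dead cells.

Simulating step by step:
Generation 0 (given above): 25 live cells
Generation 1: 22 live cells
(generation 1 grid is the final answer)

Answer: ...***....
.........*
*.....*...
..*....***
**.*.*.***
.*.*.*.**.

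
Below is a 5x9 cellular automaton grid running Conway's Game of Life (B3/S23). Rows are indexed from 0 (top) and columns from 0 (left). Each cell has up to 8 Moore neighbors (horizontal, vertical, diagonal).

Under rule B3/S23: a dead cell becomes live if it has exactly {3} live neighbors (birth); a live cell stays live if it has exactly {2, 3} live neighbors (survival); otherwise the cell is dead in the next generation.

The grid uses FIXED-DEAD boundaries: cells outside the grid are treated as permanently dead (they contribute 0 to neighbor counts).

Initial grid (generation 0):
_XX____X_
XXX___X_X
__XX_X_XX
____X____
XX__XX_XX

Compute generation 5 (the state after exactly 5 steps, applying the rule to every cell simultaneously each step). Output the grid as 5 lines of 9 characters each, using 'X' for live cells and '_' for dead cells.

Simulating step by step:
Generation 0 (given above): 20 live cells
Generation 1: 17 live cells
X_X____X_
X_____X_X
__XXXXXXX
_XX______
____XX___
Generation 2: 14 live cells
_X_____X_
__X_X___X
__XXXXX_X
_XX____X_
_________
Generation 3: 15 live cells
_________
_XX_X_X_X
____XXX_X
_XX_XXXX_
_________
Generation 4: 9 live cells
_________
___XX_X__
________X
___XX__X_
_____XX__
Generation 5: 9 live cells
(generation 5 grid is the final answer)

Answer: _________
_________
_____X_X_
____XXXX_
____XXX__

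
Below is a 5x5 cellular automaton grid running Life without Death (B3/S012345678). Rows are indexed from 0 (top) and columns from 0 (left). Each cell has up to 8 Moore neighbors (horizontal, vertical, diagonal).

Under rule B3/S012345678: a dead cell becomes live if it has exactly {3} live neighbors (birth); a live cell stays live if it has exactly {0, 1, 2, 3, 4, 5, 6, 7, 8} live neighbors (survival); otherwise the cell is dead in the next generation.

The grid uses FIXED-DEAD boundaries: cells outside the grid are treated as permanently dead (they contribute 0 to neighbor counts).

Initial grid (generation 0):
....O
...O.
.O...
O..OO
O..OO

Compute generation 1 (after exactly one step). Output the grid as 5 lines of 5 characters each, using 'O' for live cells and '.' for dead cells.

Simulating step by step:
Generation 0 (given above): 9 live cells
Generation 1: 14 live cells
(generation 1 grid is the final answer)

Answer: ....O
...O.
.OOOO
OOOOO
O..OO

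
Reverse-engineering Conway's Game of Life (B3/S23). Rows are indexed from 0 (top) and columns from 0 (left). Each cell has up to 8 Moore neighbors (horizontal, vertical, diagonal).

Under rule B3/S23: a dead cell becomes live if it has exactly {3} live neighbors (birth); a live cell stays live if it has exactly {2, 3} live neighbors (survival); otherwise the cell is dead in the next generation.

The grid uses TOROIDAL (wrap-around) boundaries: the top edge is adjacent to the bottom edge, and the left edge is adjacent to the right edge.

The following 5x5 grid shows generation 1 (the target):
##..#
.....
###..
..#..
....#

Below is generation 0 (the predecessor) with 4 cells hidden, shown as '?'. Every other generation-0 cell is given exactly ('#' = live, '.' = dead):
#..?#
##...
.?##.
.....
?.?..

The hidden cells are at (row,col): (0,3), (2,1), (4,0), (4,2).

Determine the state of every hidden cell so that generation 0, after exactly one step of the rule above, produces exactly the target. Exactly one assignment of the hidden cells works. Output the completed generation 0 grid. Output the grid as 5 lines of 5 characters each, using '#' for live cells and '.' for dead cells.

Hidden generation-0 cells (in order): (0,3), (2,1), (4,0), (4,2).
A hidden cell only influences target cells in its own 3x3 neighborhood. Try each of the 2^4 = 16 assignments, step the completed generation 0 forward once under B3/S23, and compare with the target:
  (0,3)=. (2,1)=. (4,0)=. (4,2)=. -> step gives (1,0)='#' but target has '.' -> reject
  (0,3)=. (2,1)=. (4,0)=. (4,2)=# -> step gives (0,1)='.' but target has '#' -> reject
  (0,3)=. (2,1)=. (4,0)=# (4,2)=. -> step gives (0,0)='.' but target has '#' -> reject
  (0,3)=. (2,1)=. (4,0)=# (4,2)=# -> step gives (0,0)='.' but target has '#' -> reject
  (0,3)=. (2,1)=# (4,0)=. (4,2)=. -> step gives (1,3)='#' but target has '.' -> reject
  (0,3)=. (2,1)=# (4,0)=. (4,2)=# -> step gives (0,1)='.' but target has '#' -> reject
  (0,3)=. (2,1)=# (4,0)=# (4,2)=. -> step gives (0,0)='.' but target has '#' -> reject
  (0,3)=. (2,1)=# (4,0)=# (4,2)=# -> step gives (0,0)='.' but target has '#' -> reject
  (0,3)=# (2,1)=. (4,0)=. (4,2)=. -> step gives (1,0)='#' but target has '.' -> reject
  (0,3)=# (2,1)=. (4,0)=. (4,2)=# -> step gives (0,1)='.' but target has '#' -> reject
  (0,3)=# (2,1)=. (4,0)=# (4,2)=. -> step gives (0,0)='.' but target has '#' -> reject
  (0,3)=# (2,1)=. (4,0)=# (4,2)=# -> step gives (0,0)='.' but target has '#' -> reject
  (0,3)=# (2,1)=# (4,0)=. (4,2)=. -> step reproduces the target at every cell -> ACCEPT
  (0,3)=# (2,1)=# (4,0)=. (4,2)=# -> step gives (0,1)='.' but target has '#' -> reject
  (0,3)=# (2,1)=# (4,0)=# (4,2)=. -> step gives (0,0)='.' but target has '#' -> reject
  (0,3)=# (2,1)=# (4,0)=# (4,2)=# -> step gives (0,0)='.' but target has '#' -> reject
Unique solution: (0,3)=live, (2,1)=live, (4,0)=dead, (4,2)=dead.
Check: live-neighbor counts of every cell in the completed generation 0:
33213
44545
33312
12321
21123
Applying B3/S23 to generation 0 with these counts gives:
##..#
.....
###..
..#..
....#
which matches the target exactly.

Answer: #..##
##...
.###.
.....
.....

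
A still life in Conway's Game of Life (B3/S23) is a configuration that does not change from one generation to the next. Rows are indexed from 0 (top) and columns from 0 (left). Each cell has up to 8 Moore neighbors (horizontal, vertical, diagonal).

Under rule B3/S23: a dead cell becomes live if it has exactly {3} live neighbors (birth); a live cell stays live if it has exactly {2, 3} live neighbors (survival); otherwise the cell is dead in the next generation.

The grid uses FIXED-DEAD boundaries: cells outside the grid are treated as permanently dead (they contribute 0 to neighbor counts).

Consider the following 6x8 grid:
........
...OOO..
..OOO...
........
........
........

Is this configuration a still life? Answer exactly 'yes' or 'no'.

Compute generation 1 and compare to generation 0 (given above):
Generation 1:
....O...
..O..O..
..O..O..
...O....
........
........
Cell (0,4) differs: gen0=0 vs gen1=1 -> NOT a still life.

Answer: no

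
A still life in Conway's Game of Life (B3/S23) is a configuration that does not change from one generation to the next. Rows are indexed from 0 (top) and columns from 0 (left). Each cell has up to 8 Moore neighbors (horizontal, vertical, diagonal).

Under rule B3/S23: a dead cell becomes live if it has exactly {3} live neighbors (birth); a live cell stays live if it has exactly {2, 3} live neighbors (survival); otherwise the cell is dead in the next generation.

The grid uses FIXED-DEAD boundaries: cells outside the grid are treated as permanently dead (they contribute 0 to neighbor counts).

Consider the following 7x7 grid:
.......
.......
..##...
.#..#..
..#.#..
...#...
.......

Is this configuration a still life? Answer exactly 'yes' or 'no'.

Answer: yes

Derivation:
Compute generation 1 and compare to generation 0 (given above):
Generation 1:
.......
.......
..##...
.#..#..
..#.#..
...#...
.......
The grids are IDENTICAL -> still life.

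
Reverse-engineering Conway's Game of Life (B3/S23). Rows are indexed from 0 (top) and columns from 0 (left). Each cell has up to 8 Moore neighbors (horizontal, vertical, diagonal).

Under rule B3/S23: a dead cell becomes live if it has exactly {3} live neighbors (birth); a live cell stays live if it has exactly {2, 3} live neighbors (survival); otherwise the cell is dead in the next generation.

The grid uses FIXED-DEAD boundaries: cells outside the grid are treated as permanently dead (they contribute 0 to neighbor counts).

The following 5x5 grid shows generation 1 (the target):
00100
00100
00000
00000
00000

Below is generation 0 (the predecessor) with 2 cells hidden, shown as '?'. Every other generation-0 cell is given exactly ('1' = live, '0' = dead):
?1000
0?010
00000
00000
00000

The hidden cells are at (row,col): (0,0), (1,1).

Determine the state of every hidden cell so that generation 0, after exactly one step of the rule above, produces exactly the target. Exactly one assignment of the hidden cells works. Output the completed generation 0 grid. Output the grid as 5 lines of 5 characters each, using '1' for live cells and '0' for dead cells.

Hidden generation-0 cells (in order): (0,0), (1,1).
A hidden cell only influences target cells in its own 3x3 neighborhood. Try each of the 2^2 = 4 assignments, step the completed generation 0 forward once under B3/S23, and compare with the target:
  (0,0)=0 (1,1)=0 -> step gives (0,2)='0' but target has '1' -> reject
  (0,0)=0 (1,1)=1 -> step reproduces the target at every cell -> ACCEPT
  (0,0)=1 (1,1)=0 -> step gives (0,2)='0' but target has '1' -> reject
  (0,0)=1 (1,1)=1 -> step gives (0,0)='1' but target has '0' -> reject
Unique solution: (0,0)=dead, (1,1)=live.
Check: live-neighbor counts of every cell in the completed generation 0:
21311
21301
11211
00000
00000
Applying B3/S23 to generation 0 with these counts gives:
00100
00100
00000
00000
00000
which matches the target exactly.

Answer: 01000
01010
00000
00000
00000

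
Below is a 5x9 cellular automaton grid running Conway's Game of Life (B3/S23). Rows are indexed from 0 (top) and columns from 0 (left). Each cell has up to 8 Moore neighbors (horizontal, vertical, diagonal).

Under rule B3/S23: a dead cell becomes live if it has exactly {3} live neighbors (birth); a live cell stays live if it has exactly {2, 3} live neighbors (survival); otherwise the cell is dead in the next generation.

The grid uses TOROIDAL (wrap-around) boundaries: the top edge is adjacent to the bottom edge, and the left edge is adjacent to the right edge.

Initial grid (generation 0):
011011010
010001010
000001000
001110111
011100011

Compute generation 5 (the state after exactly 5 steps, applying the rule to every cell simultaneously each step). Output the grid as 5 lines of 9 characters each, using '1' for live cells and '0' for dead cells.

Answer: 000111000
000100010
000001100
111111110
000001110

Derivation:
Simulating step by step:
Generation 0 (given above): 20 live cells
Generation 1: 16 live cells
000011010
011001000
001101001
110011101
000000000
Generation 2: 21 live cells
000011100
011001000
000100011
111111111
100000011
Generation 3: 17 live cells
110011111
001101010
000000000
011111000
001000000
Generation 4: 21 live cells
110011011
111101010
010001100
011110000
000000011
Generation 5: 18 live cells
(generation 5 grid is the final answer)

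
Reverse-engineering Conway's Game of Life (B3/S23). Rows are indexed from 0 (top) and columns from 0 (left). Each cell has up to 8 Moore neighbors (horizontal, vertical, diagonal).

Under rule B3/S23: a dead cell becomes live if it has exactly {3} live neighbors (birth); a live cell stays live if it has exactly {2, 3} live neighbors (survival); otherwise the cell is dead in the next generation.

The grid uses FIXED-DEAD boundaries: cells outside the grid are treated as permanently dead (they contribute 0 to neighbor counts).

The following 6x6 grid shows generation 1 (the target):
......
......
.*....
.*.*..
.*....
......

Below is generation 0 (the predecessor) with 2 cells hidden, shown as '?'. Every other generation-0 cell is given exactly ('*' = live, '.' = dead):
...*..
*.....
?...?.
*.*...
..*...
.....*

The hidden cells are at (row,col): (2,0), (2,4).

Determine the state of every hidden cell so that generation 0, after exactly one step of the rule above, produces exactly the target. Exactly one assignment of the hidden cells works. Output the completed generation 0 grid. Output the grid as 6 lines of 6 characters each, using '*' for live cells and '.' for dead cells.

Answer: ...*..
*.....
....*.
*.*...
..*...
.....*

Derivation:
Hidden generation-0 cells (in order): (2,0), (2,4).
A hidden cell only influences target cells in its own 3x3 neighborhood. Try each of the 2^2 = 4 assignments, step the completed generation 0 forward once under B3/S23, and compare with the target:
  (2,0)=. (2,4)=. -> step gives (3,3)='.' but target has '*' -> reject
  (2,0)=. (2,4)=* -> step reproduces the target at every cell -> ACCEPT
  (2,0)=* (2,4)=. -> step gives (2,0)='*' but target has '.' -> reject
  (2,0)=* (2,4)=* -> step gives (2,0)='*' but target has '.' -> reject
Unique solution: (2,0)=dead, (2,4)=live.
Check: live-neighbor counts of every cell in the completed generation 0:
111010
011221
231201
031311
131211
011110
Applying B3/S23 to generation 0 with these counts gives:
......
......
.*....
.*.*..
.*....
......
which matches the target exactly.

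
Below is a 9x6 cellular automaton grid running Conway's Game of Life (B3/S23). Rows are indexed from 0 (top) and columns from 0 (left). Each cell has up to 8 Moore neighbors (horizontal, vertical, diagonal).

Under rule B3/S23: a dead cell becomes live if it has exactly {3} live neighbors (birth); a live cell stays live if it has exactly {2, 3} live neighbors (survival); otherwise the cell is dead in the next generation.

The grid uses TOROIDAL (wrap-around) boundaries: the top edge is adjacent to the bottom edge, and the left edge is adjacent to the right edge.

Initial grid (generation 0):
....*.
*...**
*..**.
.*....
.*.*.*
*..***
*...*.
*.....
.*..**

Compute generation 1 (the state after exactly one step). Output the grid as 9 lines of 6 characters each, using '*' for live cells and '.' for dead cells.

Simulating step by step:
Generation 0 (given above): 21 live cells
Generation 1: 25 live cells
(generation 1 grid is the final answer)

Answer: ...*..
*.....
**.**.
.*.*.*
.*.*.*
.***..
**.**.
**..*.
*...**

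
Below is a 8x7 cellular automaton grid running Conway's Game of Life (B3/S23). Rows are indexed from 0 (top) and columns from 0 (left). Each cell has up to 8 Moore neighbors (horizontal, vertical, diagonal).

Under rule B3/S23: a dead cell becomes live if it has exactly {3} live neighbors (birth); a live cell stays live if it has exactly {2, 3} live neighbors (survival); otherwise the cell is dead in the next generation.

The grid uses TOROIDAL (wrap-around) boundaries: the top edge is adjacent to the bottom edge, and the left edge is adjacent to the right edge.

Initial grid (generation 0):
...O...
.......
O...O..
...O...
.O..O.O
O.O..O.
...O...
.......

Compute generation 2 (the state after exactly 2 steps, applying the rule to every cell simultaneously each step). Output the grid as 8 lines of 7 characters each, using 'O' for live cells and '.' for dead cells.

Simulating step by step:
Generation 0 (given above): 11 live cells
Generation 1: 18 live cells
.......
.......
.......
O..OOO.
OOOOOOO
OOOOOOO
.......
.......
Generation 2: 9 live cells
(generation 2 grid is the final answer)

Answer: .......
.......
....O..
O......
.......
.......
OOOOOOO
.......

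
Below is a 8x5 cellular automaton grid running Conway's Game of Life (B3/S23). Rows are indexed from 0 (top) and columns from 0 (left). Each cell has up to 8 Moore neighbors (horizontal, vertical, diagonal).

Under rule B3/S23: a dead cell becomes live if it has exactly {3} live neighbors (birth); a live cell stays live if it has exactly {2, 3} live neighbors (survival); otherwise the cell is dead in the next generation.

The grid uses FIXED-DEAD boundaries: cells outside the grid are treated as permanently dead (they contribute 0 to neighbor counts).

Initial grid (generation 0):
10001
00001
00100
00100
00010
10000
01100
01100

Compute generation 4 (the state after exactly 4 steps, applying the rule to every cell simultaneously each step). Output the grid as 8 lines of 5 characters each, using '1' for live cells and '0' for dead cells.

Answer: 00000
00010
00010
00001
11000
11011
10010
01100

Derivation:
Simulating step by step:
Generation 0 (given above): 11 live cells
Generation 1: 10 live cells
00000
00010
00010
00110
00000
01100
10100
01100
Generation 2: 12 live cells
00000
00000
00011
00110
01010
01100
10010
01100
Generation 3: 12 live cells
00000
00000
00111
00000
01010
11010
10010
01100
Generation 4: 13 live cells
(generation 4 grid is the final answer)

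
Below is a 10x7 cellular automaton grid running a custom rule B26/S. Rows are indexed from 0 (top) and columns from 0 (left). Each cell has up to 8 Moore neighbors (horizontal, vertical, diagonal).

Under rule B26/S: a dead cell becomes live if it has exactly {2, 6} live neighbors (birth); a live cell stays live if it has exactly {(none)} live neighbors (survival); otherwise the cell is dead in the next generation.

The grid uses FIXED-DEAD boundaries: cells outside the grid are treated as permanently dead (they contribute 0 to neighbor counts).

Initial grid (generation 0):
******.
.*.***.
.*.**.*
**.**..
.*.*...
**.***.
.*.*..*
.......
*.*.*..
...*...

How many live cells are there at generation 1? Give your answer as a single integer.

Answer: 14

Derivation:
Simulating step by step:
Generation 0 (given above): 32 live cells
Generation 1: 14 live cells
......*
.......
..*....
..*....
..*.*..
..*...*
.......
*...**.
.*.....
.**.*..
Population at generation 1: 14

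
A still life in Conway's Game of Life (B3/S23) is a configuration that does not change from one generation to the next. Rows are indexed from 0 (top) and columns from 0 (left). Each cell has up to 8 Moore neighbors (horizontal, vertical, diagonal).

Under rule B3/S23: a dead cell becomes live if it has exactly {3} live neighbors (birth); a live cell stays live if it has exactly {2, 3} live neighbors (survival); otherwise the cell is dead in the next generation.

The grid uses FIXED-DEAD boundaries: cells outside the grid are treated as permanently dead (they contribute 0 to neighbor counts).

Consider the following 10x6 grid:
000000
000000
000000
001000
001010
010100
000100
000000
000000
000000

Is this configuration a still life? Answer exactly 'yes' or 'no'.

Answer: no

Derivation:
Compute generation 1 and compare to generation 0 (given above):
Generation 1:
000000
000000
000000
000100
011000
000110
001000
000000
000000
000000
Cell (3,2) differs: gen0=1 vs gen1=0 -> NOT a still life.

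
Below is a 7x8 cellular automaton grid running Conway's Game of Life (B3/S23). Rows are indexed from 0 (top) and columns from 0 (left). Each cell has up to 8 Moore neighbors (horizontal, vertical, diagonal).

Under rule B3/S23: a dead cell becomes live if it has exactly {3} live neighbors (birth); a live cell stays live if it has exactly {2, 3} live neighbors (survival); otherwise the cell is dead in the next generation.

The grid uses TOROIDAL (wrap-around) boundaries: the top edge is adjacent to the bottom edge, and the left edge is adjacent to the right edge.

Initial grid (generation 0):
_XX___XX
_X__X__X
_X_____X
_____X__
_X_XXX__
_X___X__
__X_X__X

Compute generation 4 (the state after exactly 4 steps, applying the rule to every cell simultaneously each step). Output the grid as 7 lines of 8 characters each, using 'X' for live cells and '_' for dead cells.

Simulating step by step:
Generation 0 (given above): 19 live cells
Generation 1: 23 live cells
_XX__XXX
_X_____X
______X_
X_X__XX_
__X__XX_
XX___XX_
__XX_X_X
Generation 2: 21 live cells
_X_XXX_X
_XX__X_X
XX___XX_
_X______
X_X_X___
XX_X____
___X____
Generation 3: 20 live cells
_X_X_X__
___X___X
_____XXX
__X__X_X
X_XX____
XX_XX___
_X_X____
Generation 4: 23 live cells
(generation 4 grid is the final answer)

Answer: X__X____
X_X__X_X
X___XX_X
XXXXXX_X
X______X
X___X___
_X_X____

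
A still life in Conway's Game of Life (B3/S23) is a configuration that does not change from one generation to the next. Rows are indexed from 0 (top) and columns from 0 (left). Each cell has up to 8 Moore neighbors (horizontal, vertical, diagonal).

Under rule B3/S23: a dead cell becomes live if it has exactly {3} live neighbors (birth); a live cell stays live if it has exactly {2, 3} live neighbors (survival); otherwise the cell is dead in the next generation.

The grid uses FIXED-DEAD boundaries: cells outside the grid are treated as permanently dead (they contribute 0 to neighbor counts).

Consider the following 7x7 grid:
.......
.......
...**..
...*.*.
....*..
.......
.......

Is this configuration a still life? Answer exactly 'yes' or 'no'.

Answer: yes

Derivation:
Compute generation 1 and compare to generation 0 (given above):
Generation 1:
.......
.......
...**..
...*.*.
....*..
.......
.......
The grids are IDENTICAL -> still life.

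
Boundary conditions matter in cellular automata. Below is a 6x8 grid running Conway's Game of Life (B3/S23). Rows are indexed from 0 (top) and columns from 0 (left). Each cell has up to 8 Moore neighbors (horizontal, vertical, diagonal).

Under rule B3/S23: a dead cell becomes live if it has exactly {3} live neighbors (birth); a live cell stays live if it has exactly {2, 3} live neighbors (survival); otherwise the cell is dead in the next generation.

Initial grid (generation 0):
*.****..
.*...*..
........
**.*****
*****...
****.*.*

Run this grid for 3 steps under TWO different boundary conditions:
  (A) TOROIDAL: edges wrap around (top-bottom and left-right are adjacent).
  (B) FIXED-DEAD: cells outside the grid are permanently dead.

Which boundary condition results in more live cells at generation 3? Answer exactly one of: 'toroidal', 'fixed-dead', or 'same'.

Answer: toroidal

Derivation:
Under TOROIDAL boundary, generation 3:
****.*.*
.*.....*
.*.*.*.*
*...****
*.......
*......*
Population = 20

Under FIXED-DEAD boundary, generation 3:
........
........
....*.*.
....*.**
........
........
Population = 5

Comparison: toroidal=20, fixed-dead=5 -> toroidal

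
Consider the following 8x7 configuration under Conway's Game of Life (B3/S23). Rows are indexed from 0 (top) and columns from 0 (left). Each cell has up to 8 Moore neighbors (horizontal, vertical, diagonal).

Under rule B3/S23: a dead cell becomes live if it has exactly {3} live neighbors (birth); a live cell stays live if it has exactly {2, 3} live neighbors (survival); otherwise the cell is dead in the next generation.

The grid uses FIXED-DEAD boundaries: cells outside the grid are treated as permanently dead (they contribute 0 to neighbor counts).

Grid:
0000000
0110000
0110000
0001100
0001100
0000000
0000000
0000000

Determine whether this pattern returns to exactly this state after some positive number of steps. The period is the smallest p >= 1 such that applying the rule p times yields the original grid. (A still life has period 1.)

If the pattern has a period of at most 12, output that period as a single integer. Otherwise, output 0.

Answer: 2

Derivation:
Simulating and comparing each generation to the original:
Gen 0 (original, given above): 8 live cells
Gen 1: 6 live cells, differs from original
Gen 2: 8 live cells, MATCHES original -> period = 2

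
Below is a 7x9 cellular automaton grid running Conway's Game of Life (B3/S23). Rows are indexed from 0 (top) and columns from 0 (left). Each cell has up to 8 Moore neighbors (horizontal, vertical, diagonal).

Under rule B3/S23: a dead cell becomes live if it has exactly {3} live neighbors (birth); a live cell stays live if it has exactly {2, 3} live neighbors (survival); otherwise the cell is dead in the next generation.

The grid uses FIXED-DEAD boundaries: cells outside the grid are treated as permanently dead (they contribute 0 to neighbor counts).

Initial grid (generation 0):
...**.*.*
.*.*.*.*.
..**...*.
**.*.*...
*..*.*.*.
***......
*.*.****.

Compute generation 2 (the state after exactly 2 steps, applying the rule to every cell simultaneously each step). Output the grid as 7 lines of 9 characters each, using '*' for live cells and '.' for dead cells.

Answer: ...***.**
..*..*.**
***.*....
**.**....
*..*.....
..*.**.*.
..**..*..

Derivation:
Simulating step by step:
Generation 0 (given above): 28 live cells
Generation 1: 24 live cells
..******.
.....*.**
*..*.....
**.*.....
...*..*..
*.*....*.
*.**.**..
Generation 2: 26 live cells
(generation 2 grid is the final answer)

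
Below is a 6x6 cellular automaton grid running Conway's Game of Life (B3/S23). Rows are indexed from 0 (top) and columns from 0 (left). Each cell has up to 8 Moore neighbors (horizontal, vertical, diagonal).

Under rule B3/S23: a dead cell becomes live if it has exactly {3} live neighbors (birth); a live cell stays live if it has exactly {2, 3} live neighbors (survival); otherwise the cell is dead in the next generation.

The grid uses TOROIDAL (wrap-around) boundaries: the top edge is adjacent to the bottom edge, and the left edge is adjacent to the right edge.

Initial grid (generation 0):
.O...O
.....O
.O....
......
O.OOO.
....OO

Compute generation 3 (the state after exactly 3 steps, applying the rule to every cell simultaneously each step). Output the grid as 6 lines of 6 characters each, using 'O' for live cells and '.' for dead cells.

Answer: ...O..
......
..O...
..O.O.
.....O
...OO.

Derivation:
Simulating step by step:
Generation 0 (given above): 10 live cells
Generation 1: 8 live cells
.....O
......
......
.OOO..
...OO.
.OO...
Generation 2: 8 live cells
......
......
..O...
..OOO.
....O.
..OOO.
Generation 3: 7 live cells
(generation 3 grid is the final answer)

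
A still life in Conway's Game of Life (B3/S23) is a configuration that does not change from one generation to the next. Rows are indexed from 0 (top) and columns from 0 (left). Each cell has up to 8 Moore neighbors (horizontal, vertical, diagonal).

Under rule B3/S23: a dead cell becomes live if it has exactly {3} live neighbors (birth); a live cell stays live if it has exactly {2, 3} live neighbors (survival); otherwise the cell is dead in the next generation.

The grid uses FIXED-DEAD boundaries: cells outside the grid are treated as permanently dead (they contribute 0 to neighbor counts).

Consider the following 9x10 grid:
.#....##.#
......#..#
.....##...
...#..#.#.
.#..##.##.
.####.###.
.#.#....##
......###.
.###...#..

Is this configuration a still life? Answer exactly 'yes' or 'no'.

Answer: no

Derivation:
Compute generation 1 and compare to generation 0 (given above):
Generation 1:
......###.
........#.
.....##...
........#.
.#.......#
##....#...
.#.###...#
.#.#..#..#
..#...###.
Cell (0,1) differs: gen0=1 vs gen1=0 -> NOT a still life.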